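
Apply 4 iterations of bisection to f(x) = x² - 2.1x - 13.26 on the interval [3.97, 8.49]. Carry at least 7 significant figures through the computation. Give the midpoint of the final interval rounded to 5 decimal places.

4.95875

f(3.970000) = -5.836100, f(8.490000) = 40.991100 (opposite signs)
step 1: m = 6.230000, f(m) = 12.469900 > 0 → root in [3.970000, 6.230000]
step 2: m = 5.100000, f(m) = 2.040000 > 0 → root in [3.970000, 5.100000]
step 3: m = 4.535000, f(m) = -2.217275 < 0 → root in [4.535000, 5.100000]
step 4: m = 4.817500, f(m) = -0.168444 < 0 → root in [4.817500, 5.100000]
Midpoint of [4.817500, 5.100000] = 4.958750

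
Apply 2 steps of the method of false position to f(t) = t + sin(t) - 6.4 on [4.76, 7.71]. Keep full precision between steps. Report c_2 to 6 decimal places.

6.342606

f(4.760000) = -2.638867, f(7.710000) = 2.299653
step 1: c = 6.336314, f(c) = -0.010582 < 0 → new bracket [6.336314, 7.710000]
step 2: c = 6.342606, f(c) = 0.001992 > 0 → new bracket [6.336314, 6.342606]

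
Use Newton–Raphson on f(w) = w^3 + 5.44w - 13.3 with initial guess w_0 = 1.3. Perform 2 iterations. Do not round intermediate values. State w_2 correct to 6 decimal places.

f'(w) = 3w^2 + 5.44
w_0 = 1.300000: f = -4.031000, f' = 10.510000 → w_1 = 1.300000 - (-4.031000)/(10.510000) = 1.683539
w_1 = 1.683539: f = 0.630120, f' = 13.942916 → w_2 = 1.683539 - (0.630120)/(13.942916) = 1.638347

1.638347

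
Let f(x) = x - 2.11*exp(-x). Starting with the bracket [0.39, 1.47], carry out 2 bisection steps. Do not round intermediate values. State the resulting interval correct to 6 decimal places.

f(0.390000) = -1.038590, f(1.470000) = 0.984857 (opposite signs)
step 1: m = 0.930000, f(m) = 0.097492 > 0 → root in [0.390000, 0.930000]
step 2: m = 0.660000, f(m) = -0.430556 < 0 → root in [0.660000, 0.930000]

[0.660000, 0.930000]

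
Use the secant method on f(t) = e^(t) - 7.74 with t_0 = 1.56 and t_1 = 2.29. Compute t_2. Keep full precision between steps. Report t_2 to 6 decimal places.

f(t_0) = -2.981179, f(t_1) = 2.134938
t_2 = 2.290000 - (2.134938)·(2.290000 - 1.560000)/(2.134938 - (-2.981179)) = 1.985374; f(t_2) = -0.458233

1.985374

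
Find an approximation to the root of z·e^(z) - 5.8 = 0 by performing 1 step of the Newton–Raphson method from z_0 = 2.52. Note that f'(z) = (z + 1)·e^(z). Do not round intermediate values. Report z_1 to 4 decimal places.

Newton update: z ← z − f(z)/f'(z).
z_0 = 2.520000: f = 25.520064, f' = 43.748660 → z_1 = 2.520000 - (25.520064)/(43.748660) = 1.936666

1.9367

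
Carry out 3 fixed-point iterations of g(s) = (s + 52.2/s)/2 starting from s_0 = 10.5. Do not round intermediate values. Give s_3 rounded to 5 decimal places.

7.22498

s_1 = g(10.500000) = 7.735714
s_2 = g(7.735714) = 7.241818
s_3 = g(7.241818) = 7.224976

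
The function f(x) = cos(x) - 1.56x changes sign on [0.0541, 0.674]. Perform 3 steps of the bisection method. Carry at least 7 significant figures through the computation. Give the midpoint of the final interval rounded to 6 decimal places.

f(0.054100) = 0.914141, f(0.674000) = -0.270109 (opposite signs)
step 1: m = 0.364050, f(m) = 0.366544 > 0 → root in [0.364050, 0.674000]
step 2: m = 0.519025, f(m) = 0.058624 > 0 → root in [0.519025, 0.674000]
step 3: m = 0.596513, f(m) = -0.103260 < 0 → root in [0.519025, 0.596513]
Midpoint of [0.519025, 0.596513] = 0.557769

0.557769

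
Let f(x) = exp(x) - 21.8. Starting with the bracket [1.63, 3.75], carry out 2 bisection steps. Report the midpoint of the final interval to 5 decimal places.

f(1.630000) = -16.696125, f(3.750000) = 20.721082 (opposite signs)
step 1: m = 2.690000, f(m) = -7.068324 < 0 → root in [2.690000, 3.750000]
step 2: m = 3.220000, f(m) = 3.228120 > 0 → root in [2.690000, 3.220000]
Midpoint of [2.690000, 3.220000] = 2.955000

2.95500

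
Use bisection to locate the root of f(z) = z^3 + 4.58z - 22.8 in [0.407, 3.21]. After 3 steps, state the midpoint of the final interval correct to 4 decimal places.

f(0.407000) = -20.868521, f(3.210000) = 24.977961 (opposite signs)
step 1: m = 1.808500, f(m) = -8.602059 < 0 → root in [1.808500, 3.210000]
step 2: m = 2.509250, f(m) = 4.491445 > 0 → root in [1.808500, 2.509250]
step 3: m = 2.158875, f(m) = -2.850395 < 0 → root in [2.158875, 2.509250]
Midpoint of [2.158875, 2.509250] = 2.334062

2.3341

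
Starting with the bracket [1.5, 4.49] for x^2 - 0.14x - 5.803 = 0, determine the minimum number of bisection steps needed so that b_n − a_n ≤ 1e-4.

15

Initial width b − a = 4.49 − 1.5 = 2.990000.
After n steps the width is (b−a)/2^n; need (b−a)/2^n ≤ 1e-4.
So n ≥ log₂(2.990000/1e-4) = log₂(29900.0000) ≈ 14.8679.
Hence n = 15.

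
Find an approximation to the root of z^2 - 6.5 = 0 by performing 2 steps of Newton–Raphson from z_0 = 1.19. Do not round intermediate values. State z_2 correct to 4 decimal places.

2.6402

f'(z) = 2z
z_0 = 1.190000: f = -5.083900, f' = 2.380000 → z_1 = 1.190000 - (-5.083900)/(2.380000) = 3.326092
z_1 = 3.326092: f = 4.562891, f' = 6.652185 → z_2 = 3.326092 - (4.562891)/(6.652185) = 2.640169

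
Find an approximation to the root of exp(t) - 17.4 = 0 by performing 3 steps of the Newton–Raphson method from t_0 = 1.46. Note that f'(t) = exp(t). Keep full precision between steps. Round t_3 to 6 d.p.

Newton update: t ← t − f(t)/f'(t).
t_0 = 1.460000: f = -13.094040, f' = 4.305960 → t_1 = 1.460000 - (-13.094040)/(4.305960) = 4.500911
t_1 = 4.500911: f = 72.699191, f' = 90.099191 → t_2 = 4.500911 - (72.699191)/(90.099191) = 3.694032
t_2 = 3.694032: f = 22.806621, f' = 40.206621 → t_3 = 3.694032 - (22.806621)/(40.206621) = 3.126796

3.126796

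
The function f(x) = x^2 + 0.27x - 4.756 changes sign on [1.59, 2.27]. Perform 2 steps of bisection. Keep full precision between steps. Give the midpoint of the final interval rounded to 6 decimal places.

f(1.590000) = -1.798600, f(2.270000) = 1.009800 (opposite signs)
step 1: m = 1.930000, f(m) = -0.510000 < 0 → root in [1.930000, 2.270000]
step 2: m = 2.100000, f(m) = 0.221000 > 0 → root in [1.930000, 2.100000]
Midpoint of [1.930000, 2.100000] = 2.015000

2.015000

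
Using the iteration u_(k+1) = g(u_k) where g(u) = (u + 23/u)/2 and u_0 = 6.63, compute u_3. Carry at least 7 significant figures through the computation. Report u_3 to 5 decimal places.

u_1 = g(6.630000) = 5.049540
u_2 = g(5.049540) = 4.802205
u_3 = g(4.802205) = 4.795836

4.79584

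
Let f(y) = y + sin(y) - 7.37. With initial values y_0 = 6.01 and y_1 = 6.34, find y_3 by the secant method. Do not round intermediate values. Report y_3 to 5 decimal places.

6.84026

f(y_0) = -1.629800, f(y_1) = -0.973216
y_2 = 6.340000 - (-0.973216)·(6.340000 - 6.010000)/(-0.973216 - (-1.629800)) = 6.829140; f(y_2) = -0.021627
y_3 = 6.829140 - (-0.021627)·(6.829140 - 6.340000)/(-0.021627 - (-0.973216)) = 6.840256; f(y_3) = -0.001042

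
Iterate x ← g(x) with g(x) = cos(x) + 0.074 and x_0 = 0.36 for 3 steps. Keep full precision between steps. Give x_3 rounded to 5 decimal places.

0.89596

x_1 = g(0.360000) = 1.009897
x_2 = g(1.009897) = 0.605948
x_3 = g(0.605948) = 0.895962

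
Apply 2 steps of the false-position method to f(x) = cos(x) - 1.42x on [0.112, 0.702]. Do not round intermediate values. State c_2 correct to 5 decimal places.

0.58621

f(0.112000) = 0.834695, f(0.702000) = -0.233288
step 1: c = 0.573122, f(c) = 0.026380 > 0 → new bracket [0.573122, 0.702000]
step 2: c = 0.586214, f(c) = 0.000616 > 0 → new bracket [0.586214, 0.702000]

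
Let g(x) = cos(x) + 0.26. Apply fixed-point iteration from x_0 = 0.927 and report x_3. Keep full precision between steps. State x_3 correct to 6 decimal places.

0.871961

x_1 = g(0.927000) = 0.860236
x_2 = g(0.860236) = 0.912258
x_3 = g(0.912258) = 0.871961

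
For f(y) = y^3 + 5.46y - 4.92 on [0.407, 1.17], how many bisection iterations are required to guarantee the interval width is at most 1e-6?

Initial width b − a = 1.17 − 0.407 = 0.763000.
After n steps the width is (b−a)/2^n; need (b−a)/2^n ≤ 1e-6.
So n ≥ log₂(0.763000/1e-6) = log₂(763000.0000) ≈ 19.5413.
Hence n = 20.

20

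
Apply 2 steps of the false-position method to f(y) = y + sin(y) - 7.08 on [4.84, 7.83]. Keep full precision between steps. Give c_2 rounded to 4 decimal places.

f(4.840000) = -3.231869, f(7.830000) = 1.749712
step 1: c = 6.779803, f(c) = 0.176258 > 0 → new bracket [4.840000, 6.779803]
step 2: c = 6.679482, f(c) = -0.014512 < 0 → new bracket [6.679482, 6.779803]

6.6795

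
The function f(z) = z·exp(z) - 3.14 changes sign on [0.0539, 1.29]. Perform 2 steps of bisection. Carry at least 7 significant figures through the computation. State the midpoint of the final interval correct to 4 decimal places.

f(0.053900) = -3.083115, f(1.290000) = 1.546295 (opposite signs)
step 1: m = 0.671950, f(m) = -1.824287 < 0 → root in [0.671950, 1.290000]
step 2: m = 0.980975, f(m) = -0.523685 < 0 → root in [0.980975, 1.290000]
Midpoint of [0.980975, 1.290000] = 1.135487

1.1355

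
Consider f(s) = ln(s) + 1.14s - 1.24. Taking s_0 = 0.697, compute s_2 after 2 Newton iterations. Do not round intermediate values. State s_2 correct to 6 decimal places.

f'(s) = 1/s + 1.14
s_0 = 0.697000: f = -0.806390, f' = 2.574720 → s_1 = 0.697000 - (-0.806390)/(2.574720) = 1.010195
s_1 = 1.010195: f = -0.078234, f' = 2.129908 → s_2 = 1.010195 - (-0.078234)/(2.129908) = 1.046926

1.046926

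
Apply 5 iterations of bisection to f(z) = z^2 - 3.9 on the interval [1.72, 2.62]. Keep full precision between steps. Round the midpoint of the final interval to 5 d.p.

1.98719

f(1.720000) = -0.941600, f(2.620000) = 2.964400 (opposite signs)
step 1: m = 2.170000, f(m) = 0.808900 > 0 → root in [1.720000, 2.170000]
step 2: m = 1.945000, f(m) = -0.116975 < 0 → root in [1.945000, 2.170000]
step 3: m = 2.057500, f(m) = 0.333306 > 0 → root in [1.945000, 2.057500]
step 4: m = 2.001250, f(m) = 0.105002 > 0 → root in [1.945000, 2.001250]
step 5: m = 1.973125, f(m) = -0.006778 < 0 → root in [1.973125, 2.001250]
Midpoint of [1.973125, 2.001250] = 1.987187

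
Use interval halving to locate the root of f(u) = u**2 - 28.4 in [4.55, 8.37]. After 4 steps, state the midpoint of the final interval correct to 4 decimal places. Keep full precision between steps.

5.3856

f(4.550000) = -7.697500, f(8.370000) = 41.656900 (opposite signs)
step 1: m = 6.460000, f(m) = 13.331600 > 0 → root in [4.550000, 6.460000]
step 2: m = 5.505000, f(m) = 1.905025 > 0 → root in [4.550000, 5.505000]
step 3: m = 5.027500, f(m) = -3.124244 < 0 → root in [5.027500, 5.505000]
step 4: m = 5.266250, f(m) = -0.666611 < 0 → root in [5.266250, 5.505000]
Midpoint of [5.266250, 5.505000] = 5.385625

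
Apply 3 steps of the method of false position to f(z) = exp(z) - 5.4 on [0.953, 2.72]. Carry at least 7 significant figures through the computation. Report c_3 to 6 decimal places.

False-position update: c = (a·f(b) − b·f(a))/(f(b) − f(a)); replace the endpoint whose sign matches f(c).
f(0.953000) = -2.806522, f(2.720000) = 9.780322
step 1: c = 1.346993, f(c) = -1.554158 < 0 → new bracket [1.346993, 2.720000]
step 2: c = 1.535256, f(c) = -0.757485 < 0 → new bracket [1.535256, 2.720000]
step 3: c = 1.620419, f(c) = -0.344794 < 0 → new bracket [1.620419, 2.720000]

1.620419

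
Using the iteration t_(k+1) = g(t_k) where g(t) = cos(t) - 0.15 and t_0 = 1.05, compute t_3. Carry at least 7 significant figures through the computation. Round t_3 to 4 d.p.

t_1 = g(1.050000) = 0.347571
t_2 = g(0.347571) = 0.790203
t_3 = g(0.790203) = 0.553701

0.5537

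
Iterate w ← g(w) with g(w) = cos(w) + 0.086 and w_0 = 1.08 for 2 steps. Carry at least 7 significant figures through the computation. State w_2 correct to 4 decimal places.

0.9347

w_1 = g(1.080000) = 0.557328
w_2 = g(0.557328) = 0.934671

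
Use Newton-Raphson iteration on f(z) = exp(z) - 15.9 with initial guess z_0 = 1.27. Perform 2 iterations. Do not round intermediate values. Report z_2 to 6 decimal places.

f'(z) = exp(z)
z_0 = 1.270000: f = -12.339147, f' = 3.560853 → z_1 = 1.270000 - (-12.339147)/(3.560853) = 4.735223
z_1 = 4.735223: f = 97.988829, f' = 113.888829 → z_2 = 4.735223 - (97.988829)/(113.888829) = 3.874833

3.874833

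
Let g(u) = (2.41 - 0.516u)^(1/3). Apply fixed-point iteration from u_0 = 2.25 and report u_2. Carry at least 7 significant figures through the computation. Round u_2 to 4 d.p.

u_1 = g(2.250000) = 1.076930
u_2 = g(1.076930) = 1.228552

1.2286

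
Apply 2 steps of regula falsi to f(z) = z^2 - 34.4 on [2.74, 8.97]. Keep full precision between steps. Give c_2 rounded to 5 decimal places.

f(2.740000) = -26.892400, f(8.970000) = 46.060900
step 1: c = 5.036533, f(c) = -9.033337 < 0 → new bracket [5.036533, 8.970000]
step 2: c = 5.681470, f(c) = -2.120896 < 0 → new bracket [5.681470, 8.970000]

5.68147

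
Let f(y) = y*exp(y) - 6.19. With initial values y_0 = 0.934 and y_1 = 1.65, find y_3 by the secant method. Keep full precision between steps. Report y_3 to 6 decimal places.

f(y_0) = -3.813281, f(y_1) = 2.401517
y_2 = 1.650000 - (2.401517)·(1.650000 - 0.934000)/(2.401517 - (-3.813281)) = 1.373324; f(y_2) = -0.767495
y_3 = 1.373324 - (-0.767495)·(1.373324 - 1.650000)/(-0.767495 - (2.401517)) = 1.440331; f(y_3) = -0.108784

1.440331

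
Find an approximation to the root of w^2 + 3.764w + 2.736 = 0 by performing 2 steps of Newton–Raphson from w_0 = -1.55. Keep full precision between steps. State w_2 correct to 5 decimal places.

Newton update: w ← w − f(w)/f'(w).
f'(w) = 2w + 3.764
w_0 = -1.550000: f = -0.695700, f' = 0.664000 → w_1 = -1.550000 - (-0.695700)/(0.664000) = -0.502259
w_1 = -0.502259: f = 1.097761, f' = 2.759482 → w_2 = -0.502259 - (1.097761)/(2.759482) = -0.900073

-0.90007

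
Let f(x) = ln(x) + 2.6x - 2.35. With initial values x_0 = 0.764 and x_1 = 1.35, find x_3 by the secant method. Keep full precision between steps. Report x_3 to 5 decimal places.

0.93071

f(x_0) = -0.632787, f(x_1) = 1.460105
x_2 = 1.350000 - (1.460105)·(1.350000 - 0.764000)/(1.460105 - (-0.632787)) = 0.941178; f(x_2) = 0.036438
x_3 = 0.941178 - (0.036438)·(0.941178 - 1.350000)/(0.036438 - (1.460105)) = 0.930714; f(x_3) = -0.001947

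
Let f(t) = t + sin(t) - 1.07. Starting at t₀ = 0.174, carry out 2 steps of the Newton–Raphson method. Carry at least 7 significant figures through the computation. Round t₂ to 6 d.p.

Newton update: t ← t − f(t)/f'(t).
f'(t) = 1 + cos(t)
t_0 = 0.174000: f = -0.722877, f' = 1.984900 → t_1 = 0.174000 - (-0.722877)/(1.984900) = 0.538188
t_1 = 0.538188: f = -0.019231, f' = 1.858639 → t_2 = 0.538188 - (-0.019231)/(1.858639) = 0.548535

0.548535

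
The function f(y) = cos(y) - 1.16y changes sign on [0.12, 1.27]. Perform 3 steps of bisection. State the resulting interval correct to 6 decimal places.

[0.551250, 0.695000]

f(0.120000) = 0.853609, f(1.270000) = -1.176919 (opposite signs)
step 1: m = 0.695000, f(m) = -0.038146 < 0 → root in [0.120000, 0.695000]
step 2: m = 0.407500, f(m) = 0.445414 > 0 → root in [0.407500, 0.695000]
step 3: m = 0.551250, f(m) = 0.212420 > 0 → root in [0.551250, 0.695000]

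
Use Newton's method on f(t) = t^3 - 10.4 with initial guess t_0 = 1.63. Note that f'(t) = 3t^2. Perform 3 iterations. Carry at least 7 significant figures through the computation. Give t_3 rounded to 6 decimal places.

2.182927

t_0 = 1.630000: f = -6.069253, f' = 7.970700 → t_1 = 1.630000 - (-6.069253)/(7.970700) = 2.391445
t_1 = 2.391445: f = 3.276703, f' = 17.157034 → t_2 = 2.391445 - (3.276703)/(17.157034) = 2.200462
t_2 = 2.200462: f = 0.254715, f' = 14.526104 → t_3 = 2.200462 - (0.254715)/(14.526104) = 2.182927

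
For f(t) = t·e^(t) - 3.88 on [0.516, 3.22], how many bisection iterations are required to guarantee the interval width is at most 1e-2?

Initial width b − a = 3.22 − 0.516 = 2.704000.
After n steps the width is (b−a)/2^n; need (b−a)/2^n ≤ 1e-2.
So n ≥ log₂(2.704000/1e-2) = log₂(270.4000) ≈ 8.0790.
Hence n = 9.

9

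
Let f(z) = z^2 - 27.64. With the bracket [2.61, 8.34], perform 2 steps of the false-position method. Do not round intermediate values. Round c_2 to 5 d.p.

5.07862

f(2.610000) = -20.827900, f(8.340000) = 41.915600
step 1: c = 4.512091, f(c) = -7.281032 < 0 → new bracket [4.512091, 8.340000]
step 2: c = 5.078616, f(c) = -1.847656 < 0 → new bracket [5.078616, 8.340000]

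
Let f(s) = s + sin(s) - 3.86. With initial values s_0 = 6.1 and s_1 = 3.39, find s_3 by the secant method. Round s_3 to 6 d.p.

7.150864

f(s_0) = 2.057837, f(s_1) = -0.715861
s_2 = 3.390000 - (-0.715861)·(3.390000 - 6.100000)/(-0.715861 - (2.057837)) = 4.089421; f(s_2) = -0.582729
s_3 = 4.089421 - (-0.582729)·(4.089421 - 3.390000)/(-0.582729 - (-0.715861)) = 7.150864; f(s_3) = 4.053694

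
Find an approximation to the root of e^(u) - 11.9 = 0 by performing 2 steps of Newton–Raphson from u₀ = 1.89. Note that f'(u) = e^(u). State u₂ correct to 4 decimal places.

Newton update: u ← u − f(u)/f'(u).
u_0 = 1.890000: f = -5.280631, f' = 6.619369 → u_1 = 1.890000 - (-5.280631)/(6.619369) = 2.687755
u_1 = 2.687755: f = 2.798633, f' = 14.698633 → u_2 = 2.687755 - (2.798633)/(14.698633) = 2.497354

2.4974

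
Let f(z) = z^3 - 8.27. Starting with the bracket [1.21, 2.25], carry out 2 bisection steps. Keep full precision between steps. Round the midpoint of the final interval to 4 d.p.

2.1200

f(1.210000) = -6.498439, f(2.250000) = 3.120625 (opposite signs)
step 1: m = 1.730000, f(m) = -3.092283 < 0 → root in [1.730000, 2.250000]
step 2: m = 1.990000, f(m) = -0.389401 < 0 → root in [1.990000, 2.250000]
Midpoint of [1.990000, 2.250000] = 2.120000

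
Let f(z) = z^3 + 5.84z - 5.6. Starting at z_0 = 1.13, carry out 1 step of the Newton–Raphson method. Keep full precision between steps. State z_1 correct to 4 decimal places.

Newton update: z ← z − f(z)/f'(z).
f'(z) = 3z^2 + 5.84
z_0 = 1.130000: f = 2.442097, f' = 9.670700 → z_1 = 1.130000 - (2.442097)/(9.670700) = 0.877475

0.8775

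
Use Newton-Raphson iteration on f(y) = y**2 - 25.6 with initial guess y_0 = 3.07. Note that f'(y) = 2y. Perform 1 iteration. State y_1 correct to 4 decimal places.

y_0 = 3.070000: f = -16.175100, f' = 6.140000 → y_1 = 3.070000 - (-16.175100)/(6.140000) = 5.704381

5.7044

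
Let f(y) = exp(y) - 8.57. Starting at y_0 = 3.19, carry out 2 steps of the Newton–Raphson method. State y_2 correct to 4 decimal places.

Newton update: y ← y − f(y)/f'(y).
f'(y) = exp(y)
y_0 = 3.190000: f = 15.718427, f' = 24.288427 → y_1 = 3.190000 - (15.718427)/(24.288427) = 2.542843
y_1 = 2.542843: f = 4.145770, f' = 12.715770 → y_2 = 2.542843 - (4.145770)/(12.715770) = 2.216809

2.2168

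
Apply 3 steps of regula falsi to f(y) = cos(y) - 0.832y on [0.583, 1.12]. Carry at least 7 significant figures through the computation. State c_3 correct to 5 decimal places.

0.81994

False-position update: c = (a·f(b) − b·f(a))/(f(b) − f(a)); replace the endpoint whose sign matches f(c).
f(0.583000) = 0.349759, f(1.120000) = -0.496158
step 1: c = 0.805032, f(c) = 0.023302 > 0 → new bracket [0.805032, 1.120000]
step 2: c = 0.819161, f(c) = 0.001293 > 0 → new bracket [0.819161, 1.120000]
step 3: c = 0.819943, f(c) = 0.000071 > 0 → new bracket [0.819943, 1.120000]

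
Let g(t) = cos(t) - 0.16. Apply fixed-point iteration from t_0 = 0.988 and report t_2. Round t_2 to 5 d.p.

t_1 = g(0.988000) = 0.390361
t_2 = g(0.390361) = 0.764772

0.76477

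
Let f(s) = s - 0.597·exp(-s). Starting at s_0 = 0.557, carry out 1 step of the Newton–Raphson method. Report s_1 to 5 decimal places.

f'(s) = 1 + 0.597·exp(-s)
s_0 = 0.557000: f = 0.214964, f' = 1.342036 → s_1 = 0.557000 - (0.214964)/(1.342036) = 0.396823

0.39682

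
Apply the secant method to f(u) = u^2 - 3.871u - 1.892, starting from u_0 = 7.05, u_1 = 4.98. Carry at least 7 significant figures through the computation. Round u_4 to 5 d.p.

4.31118

f(u_0) = 20.519950, f(u_1) = 3.630820
u_2 = 4.980000 - (3.630820)·(4.980000 - 7.050000)/(3.630820 - (20.519950)) = 4.534992; f(u_2) = 1.119199
u_3 = 4.534992 - (1.119199)·(4.534992 - 4.980000)/(1.119199 - (3.630820)) = 4.336693; f(u_3) = 0.127567
u_4 = 4.336693 - (0.127567)·(4.336693 - 4.534992)/(0.127567 - (1.119199)) = 4.311183; f(u_4) = 0.005709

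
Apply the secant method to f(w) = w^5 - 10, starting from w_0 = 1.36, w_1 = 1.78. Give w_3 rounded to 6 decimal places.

f(w_0) = -5.347413, f(w_1) = 7.868990
w_2 = 1.780000 - (7.868990)·(1.780000 - 1.360000)/(7.868990 - (-5.347413)) = 1.529934; f(w_2) = -1.617701
w_3 = 1.529934 - (-1.617701)·(1.529934 - 1.780000)/(-1.617701 - (7.868990)) = 1.572576; f(w_3) = -0.382592

1.572576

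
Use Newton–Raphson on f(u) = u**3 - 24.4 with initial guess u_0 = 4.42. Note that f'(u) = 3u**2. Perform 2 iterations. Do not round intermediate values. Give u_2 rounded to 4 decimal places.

2.9611

u_0 = 4.420000: f = 61.950888, f' = 58.609200 → u_1 = 4.420000 - (61.950888)/(58.609200) = 3.362984
u_1 = 3.362984: f = 13.634195, f' = 33.928975 → u_2 = 3.362984 - (13.634195)/(33.928975) = 2.961138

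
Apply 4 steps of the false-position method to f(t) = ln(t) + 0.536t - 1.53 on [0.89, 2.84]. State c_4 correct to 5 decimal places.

False-position update: c = (a·f(b) − b·f(a))/(f(b) − f(a)); replace the endpoint whose sign matches f(c).
f(0.890000) = -1.169494, f(2.840000) = 1.036044
step 1: c = 1.923994, f(c) = 0.155664 > 0 → new bracket [0.890000, 1.923994]
step 2: c = 1.802532, f(c) = 0.025350 > 0 → new bracket [0.890000, 1.802532]
step 3: c = 1.783172, f(c) = 0.004174 > 0 → new bracket [0.890000, 1.783172]
step 4: c = 1.779996, f(c) = 0.000688 > 0 → new bracket [0.890000, 1.779996]

1.78000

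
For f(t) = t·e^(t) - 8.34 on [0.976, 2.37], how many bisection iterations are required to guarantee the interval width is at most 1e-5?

18

Initial width b − a = 2.37 − 0.976 = 1.394000.
After n steps the width is (b−a)/2^n; need (b−a)/2^n ≤ 1e-5.
So n ≥ log₂(1.394000/1e-5) = log₂(139400.0000) ≈ 17.0889.
Hence n = 18.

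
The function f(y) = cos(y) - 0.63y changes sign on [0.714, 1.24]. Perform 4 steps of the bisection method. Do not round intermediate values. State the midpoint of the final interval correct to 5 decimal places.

f(0.714000) = 0.305928, f(1.240000) = -0.456404 (opposite signs)
step 1: m = 0.977000, f(m) = -0.055998 < 0 → root in [0.714000, 0.977000]
step 2: m = 0.845500, f(m) = 0.130692 > 0 → root in [0.845500, 0.977000]
step 3: m = 0.911250, f(m) = 0.038671 > 0 → root in [0.911250, 0.977000]
step 4: m = 0.944125, f(m) = -0.008347 < 0 → root in [0.911250, 0.944125]
Midpoint of [0.911250, 0.944125] = 0.927687

0.92769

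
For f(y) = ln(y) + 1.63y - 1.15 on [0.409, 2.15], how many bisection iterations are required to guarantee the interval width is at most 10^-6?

Initial width b − a = 2.15 − 0.409 = 1.741000.
After n steps the width is (b−a)/2^n; need (b−a)/2^n ≤ 10^-6.
So n ≥ log₂(1.741000/10^-6) = log₂(1741000.0000) ≈ 20.7315.
Hence n = 21.

21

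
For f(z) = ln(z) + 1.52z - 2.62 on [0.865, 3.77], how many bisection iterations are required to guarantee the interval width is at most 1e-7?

25

Initial width b − a = 3.77 − 0.865 = 2.905000.
After n steps the width is (b−a)/2^n; need (b−a)/2^n ≤ 1e-7.
So n ≥ log₂(2.905000/1e-7) = log₂(29050000.0000) ≈ 24.7920.
Hence n = 25.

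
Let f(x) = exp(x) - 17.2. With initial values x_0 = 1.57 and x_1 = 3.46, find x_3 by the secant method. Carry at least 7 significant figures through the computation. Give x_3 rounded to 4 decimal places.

f(x_0) = -12.393352, f(x_1) = 14.616977
x_2 = 3.460000 - (14.616977)·(3.460000 - 1.570000)/(14.616977 - (-12.393352)) = 2.437203; f(x_2) = -5.759006
x_3 = 2.437203 - (-5.759006)·(2.437203 - 3.460000)/(-5.759006 - (14.616977)) = 2.726283; f(x_3) = -1.923997

2.7263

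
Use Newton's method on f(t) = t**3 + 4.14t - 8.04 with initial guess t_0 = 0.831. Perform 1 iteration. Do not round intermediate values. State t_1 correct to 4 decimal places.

1.4791

Newton update: t ← t − f(t)/f'(t).
f'(t) = 3t**2 + 4.14
t_0 = 0.831000: f = -4.025804, f' = 6.211683 → t_1 = 0.831000 - (-4.025804)/(6.211683) = 1.479102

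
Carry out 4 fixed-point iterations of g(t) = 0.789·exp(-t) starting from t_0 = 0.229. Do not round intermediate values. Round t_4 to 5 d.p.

0.47013

t_1 = g(0.229000) = 0.627514
t_2 = g(0.627514) = 0.421261
t_3 = g(0.421261) = 0.517757
t_4 = g(0.517757) = 0.470130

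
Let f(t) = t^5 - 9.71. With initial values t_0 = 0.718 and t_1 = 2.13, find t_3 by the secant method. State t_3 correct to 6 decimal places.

1.247566

f(t_0) = -9.519181, f(t_1) = 34.132773
t_2 = 2.130000 - (34.132773)·(2.130000 - 0.718000)/(34.132773 - (-9.519181)) = 1.025915; f(t_2) = -8.573534
t_3 = 1.025915 - (-8.573534)·(1.025915 - 2.130000)/(-8.573534 - (34.132773)) = 1.247566; f(t_3) = -6.687836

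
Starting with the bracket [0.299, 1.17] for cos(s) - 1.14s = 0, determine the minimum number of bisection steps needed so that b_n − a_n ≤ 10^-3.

10

Initial width b − a = 1.17 − 0.299 = 0.871000.
After n steps the width is (b−a)/2^n; need (b−a)/2^n ≤ 10^-3.
So n ≥ log₂(0.871000/10^-3) = log₂(871.0000) ≈ 9.7665.
Hence n = 10.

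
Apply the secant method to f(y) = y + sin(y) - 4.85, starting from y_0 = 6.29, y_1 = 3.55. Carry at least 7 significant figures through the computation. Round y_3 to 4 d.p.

6.2609

Secant update: y_(k+1) = y_k − f(y_k)·(y_k − y_(k-1))/(f(y_k) − f(y_(k-1))).
f(y_0) = 1.446815, f(y_1) = -1.697148
y_2 = 3.550000 - (-1.697148)·(3.550000 - 6.290000)/(-1.697148 - (1.446815)) = 5.029084; f(y_2) = -0.771185
y_3 = 5.029084 - (-0.771185)·(5.029084 - 3.550000)/(-0.771185 - (-1.697148)) = 6.260936; f(y_3) = 1.388688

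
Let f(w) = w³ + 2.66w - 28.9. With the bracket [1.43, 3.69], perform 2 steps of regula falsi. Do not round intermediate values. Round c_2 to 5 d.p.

2.67289

f(1.430000) = -22.171993, f(3.690000) = 31.158809
step 1: c = 2.369583, f(c) = -9.291886 < 0 → new bracket [2.369583, 3.690000]
step 2: c = 2.672894, f(c) = -2.693969 < 0 → new bracket [2.672894, 3.690000]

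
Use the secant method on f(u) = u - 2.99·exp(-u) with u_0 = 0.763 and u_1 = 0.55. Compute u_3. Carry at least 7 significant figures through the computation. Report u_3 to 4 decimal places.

1.0432

Secant update: u_(k+1) = u_k − f(u_k)·(u_k − u_(k-1))/(f(u_k) − f(u_(k-1))).
f(u_0) = -0.631134, f(u_1) = -1.175080
u_2 = 0.550000 - (-1.175080)·(0.550000 - 0.763000)/(-1.175080 - (-0.631134)) = 1.010141; f(u_2) = -0.078720
u_3 = 1.010141 - (-0.078720)·(1.010141 - 0.550000)/(-0.078720 - (-1.175080)) = 1.043180; f(u_3) = -0.010294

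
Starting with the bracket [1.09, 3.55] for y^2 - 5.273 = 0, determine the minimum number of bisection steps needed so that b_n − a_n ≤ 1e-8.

Initial width b − a = 3.55 − 1.09 = 2.460000.
After n steps the width is (b−a)/2^n; need (b−a)/2^n ≤ 1e-8.
So n ≥ log₂(2.460000/1e-8) = log₂(246000000.0000) ≈ 27.8741.
Hence n = 28.

28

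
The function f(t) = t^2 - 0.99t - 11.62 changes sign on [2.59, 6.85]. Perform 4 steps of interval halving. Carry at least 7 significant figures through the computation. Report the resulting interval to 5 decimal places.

f(2.590000) = -7.476000, f(6.850000) = 28.521000 (opposite signs)
step 1: m = 4.720000, f(m) = 5.985600 > 0 → root in [2.590000, 4.720000]
step 2: m = 3.655000, f(m) = -1.879425 < 0 → root in [3.655000, 4.720000]
step 3: m = 4.187500, f(m) = 1.769531 > 0 → root in [3.655000, 4.187500]
step 4: m = 3.921250, f(m) = -0.125836 < 0 → root in [3.921250, 4.187500]

[3.92125, 4.18750]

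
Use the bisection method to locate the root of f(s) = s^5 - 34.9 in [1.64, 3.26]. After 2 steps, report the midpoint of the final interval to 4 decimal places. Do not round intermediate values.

f(1.640000) = -23.036325, f(3.260000) = 333.303575 (opposite signs)
step 1: m = 2.450000, f(m) = 53.373515 > 0 → root in [1.640000, 2.450000]
step 2: m = 2.045000, f(m) = 0.865686 > 0 → root in [1.640000, 2.045000]
Midpoint of [1.640000, 2.045000] = 1.842500

1.8425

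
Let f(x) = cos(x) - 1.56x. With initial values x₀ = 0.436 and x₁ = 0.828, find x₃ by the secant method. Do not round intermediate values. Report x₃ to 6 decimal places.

f(x_0) = 0.226288, f(x_1) = -0.615330
x_2 = 0.828000 - (-0.615330)·(0.828000 - 0.436000)/(-0.615330 - (0.226288)) = 0.541398; f(x_2) = 0.012408
x_3 = 0.541398 - (0.012408)·(0.541398 - 0.828000)/(0.012408 - (-0.615330)) = 0.547063; f(x_3) = 0.000637

0.547063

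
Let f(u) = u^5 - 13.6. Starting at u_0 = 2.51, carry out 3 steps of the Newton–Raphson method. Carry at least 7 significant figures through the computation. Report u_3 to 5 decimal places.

1.70084

f'(u) = 5u^4
u_0 = 2.510000: f = 86.025063, f' = 198.456300 → u_1 = 2.510000 - (86.025063)/(198.456300) = 2.076529
u_1 = 2.076529: f = 25.009123, f' = 92.965532 → u_2 = 2.076529 - (25.009123)/(92.965532) = 1.807514
u_2 = 1.807514: f = 5.693378, f' = 53.369928 → u_3 = 1.807514 - (5.693378)/(53.369928) = 1.700836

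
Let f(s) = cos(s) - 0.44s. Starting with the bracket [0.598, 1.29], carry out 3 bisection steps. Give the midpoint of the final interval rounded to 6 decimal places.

1.073750

f(0.598000) = 0.563343, f(1.290000) = -0.290479 (opposite signs)
step 1: m = 0.944000, f(m) = 0.171193 > 0 → root in [0.944000, 1.290000]
step 2: m = 1.117000, f(m) = -0.053099 < 0 → root in [0.944000, 1.117000]
step 3: m = 1.030500, f(m) = 0.060970 > 0 → root in [1.030500, 1.117000]
Midpoint of [1.030500, 1.117000] = 1.073750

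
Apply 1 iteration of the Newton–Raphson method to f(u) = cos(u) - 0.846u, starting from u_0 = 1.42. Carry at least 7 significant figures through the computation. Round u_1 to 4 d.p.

0.8471

Newton update: u ← u − f(u)/f'(u).
f'(u) = -sin(u) - 0.846
u_0 = 1.420000: f = -1.051095, f' = -1.834652 → u_1 = 1.420000 - (-1.051095)/(-1.834652) = 0.847088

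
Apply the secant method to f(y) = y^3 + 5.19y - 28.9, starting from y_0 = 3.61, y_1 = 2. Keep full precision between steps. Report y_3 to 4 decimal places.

f(y_0) = 36.881781, f(y_1) = -10.520000
y_2 = 2.000000 - (-10.520000)·(2.000000 - 3.610000)/(-10.520000 - (36.881781)) = 2.357311; f(y_2) = -3.566168
y_3 = 2.357311 - (-3.566168)·(2.357311 - 2.000000)/(-3.566168 - (-10.520000)) = 2.540553; f(y_3) = 0.683247

2.5406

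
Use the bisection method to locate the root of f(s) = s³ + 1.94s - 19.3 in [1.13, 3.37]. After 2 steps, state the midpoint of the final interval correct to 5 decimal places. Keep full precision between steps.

f(1.130000) = -15.664903, f(3.370000) = 25.510553 (opposite signs)
step 1: m = 2.250000, f(m) = -3.544375 < 0 → root in [2.250000, 3.370000]
step 2: m = 2.810000, f(m) = 8.339441 > 0 → root in [2.250000, 2.810000]
Midpoint of [2.250000, 2.810000] = 2.530000

2.53000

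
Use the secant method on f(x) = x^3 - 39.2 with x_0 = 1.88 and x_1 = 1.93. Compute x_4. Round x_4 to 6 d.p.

f(x_0) = -32.555328, f(x_1) = -32.010943
x_2 = 1.930000 - (-32.010943)·(1.930000 - 1.880000)/(-32.010943 - (-32.555328)) = 4.870101; f(x_2) = 76.308524
x_3 = 4.870101 - (76.308524)·(4.870101 - 1.930000)/(76.308524 - (-32.010943)) = 2.798869; f(x_3) = -17.274592
x_4 = 2.798869 - (-17.274592)·(2.798869 - 4.870101)/(-17.274592 - (76.308524)) = 3.181200; f(x_4) = -7.006161

3.181200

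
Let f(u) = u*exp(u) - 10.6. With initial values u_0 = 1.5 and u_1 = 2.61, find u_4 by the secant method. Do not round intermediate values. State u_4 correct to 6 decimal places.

1.788545

Secant update: u_(k+1) = u_k − f(u_k)·(u_k − u_(k-1))/(f(u_k) − f(u_(k-1))).
f(u_0) = -3.877466, f(u_1) = 24.893523
u_2 = 2.610000 - (24.893523)·(2.610000 - 1.500000)/(24.893523 - (-3.877466)) = 1.649595; f(u_2) = -2.014074
u_3 = 1.649595 - (-2.014074)·(1.649595 - 2.610000)/(-2.014074 - (24.893523)) = 1.721482; f(u_3) = -0.972069
u_4 = 1.721482 - (-0.972069)·(1.721482 - 1.649595)/(-0.972069 - (-2.014074)) = 1.788545; f(u_4) = 0.096837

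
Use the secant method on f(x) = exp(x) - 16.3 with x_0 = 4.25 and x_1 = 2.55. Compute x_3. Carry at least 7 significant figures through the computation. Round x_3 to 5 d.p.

2.80884

f(x_0) = 53.805412, f(x_1) = -3.492896
x_2 = 2.550000 - (-3.492896)·(2.550000 - 4.250000)/(-3.492896 - (53.805412)) = 2.653632; f(x_2) = -2.094464
x_3 = 2.653632 - (-2.094464)·(2.653632 - 2.550000)/(-2.094464 - (-3.492896)) = 2.808843; f(x_3) = 0.290718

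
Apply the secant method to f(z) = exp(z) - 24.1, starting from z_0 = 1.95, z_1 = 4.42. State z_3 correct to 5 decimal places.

2.82508

f(z_0) = -17.071312, f(z_1) = 58.996285
z_2 = 4.420000 - (58.996285)·(4.420000 - 1.950000)/(58.996285 - (-17.071312)) = 2.504325; f(z_2) = -11.864707
z_3 = 2.504325 - (-11.864707)·(2.504325 - 4.420000)/(-11.864707 - (58.996285)) = 2.825078; f(z_3) = -7.237734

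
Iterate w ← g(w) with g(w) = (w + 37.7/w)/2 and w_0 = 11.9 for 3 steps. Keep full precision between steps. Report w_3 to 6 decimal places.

6.141359

w_1 = g(11.900000) = 7.534034
w_2 = g(7.534034) = 6.268997
w_3 = g(6.268997) = 6.141359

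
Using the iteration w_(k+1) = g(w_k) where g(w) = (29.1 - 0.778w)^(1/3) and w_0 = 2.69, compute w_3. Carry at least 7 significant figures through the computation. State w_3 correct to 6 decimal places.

w_1 = g(2.690000) = 3.000266
w_2 = g(3.000266) = 2.991300
w_3 = g(2.991300) = 2.991560

2.991560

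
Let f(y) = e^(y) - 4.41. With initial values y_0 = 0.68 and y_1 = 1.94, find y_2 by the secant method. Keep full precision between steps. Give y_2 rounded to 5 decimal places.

f(y_0) = -2.436122, f(y_1) = 2.548751
y_2 = 1.940000 - (2.548751)·(1.940000 - 0.680000)/(2.548751 - (-2.436122)) = 1.295766; f(y_2) = -0.756207

1.29577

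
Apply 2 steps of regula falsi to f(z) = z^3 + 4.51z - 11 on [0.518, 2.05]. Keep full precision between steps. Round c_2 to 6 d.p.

1.537357

False-position update: c = (a·f(b) − b·f(a))/(f(b) − f(a)); replace the endpoint whose sign matches f(c).
f(0.518000) = -8.524828, f(2.050000) = 6.860625
step 1: c = 1.366856, f(c) = -2.281787 < 0 → new bracket [1.366856, 2.050000]
step 2: c = 1.537357, f(c) = -0.433028 < 0 → new bracket [1.537357, 2.050000]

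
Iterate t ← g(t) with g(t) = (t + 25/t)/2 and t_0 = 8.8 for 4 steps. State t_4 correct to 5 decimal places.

5.00000

t_1 = g(8.800000) = 5.820455
t_2 = g(5.820455) = 5.057826
t_3 = g(5.057826) = 5.000331
t_4 = g(5.000331) = 5.000000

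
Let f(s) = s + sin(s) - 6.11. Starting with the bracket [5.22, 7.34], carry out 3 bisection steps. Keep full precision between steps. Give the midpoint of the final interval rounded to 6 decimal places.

f(5.220000) = -1.763908, f(7.340000) = 2.100794 (opposite signs)
step 1: m = 6.280000, f(m) = 0.166815 > 0 → root in [5.220000, 6.280000]
step 2: m = 5.750000, f(m) = -0.868279 < 0 → root in [5.750000, 6.280000]
step 3: m = 6.015000, f(m) = -0.359982 < 0 → root in [6.015000, 6.280000]
Midpoint of [6.015000, 6.280000] = 6.147500

6.147500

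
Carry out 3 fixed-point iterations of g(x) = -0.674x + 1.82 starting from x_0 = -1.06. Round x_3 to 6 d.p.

1.744655

x_1 = g(-1.060000) = 2.534440
x_2 = g(2.534440) = 0.111787
x_3 = g(0.111787) = 1.744655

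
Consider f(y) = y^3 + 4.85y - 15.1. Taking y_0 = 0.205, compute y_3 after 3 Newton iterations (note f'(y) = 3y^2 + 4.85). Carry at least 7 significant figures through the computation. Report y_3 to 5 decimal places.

1.87629

Newton update: y ← y − f(y)/f'(y).
y_0 = 0.205000: f = -14.097135, f' = 4.976075 → y_1 = 0.205000 - (-14.097135)/(4.976075) = 3.037983
y_1 = 3.037983: f = 27.672791, f' = 32.538018 → y_2 = 3.037983 - (27.672791)/(32.538018) = 2.187507
y_2 = 2.187507: f = 5.977042, f' = 19.205563 → y_3 = 2.187507 - (5.977042)/(19.205563) = 1.876293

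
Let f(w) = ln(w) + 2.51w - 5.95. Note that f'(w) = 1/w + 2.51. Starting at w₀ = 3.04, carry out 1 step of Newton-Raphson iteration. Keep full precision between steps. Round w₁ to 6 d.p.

w_0 = 3.040000: f = 2.792258, f' = 2.838947 → w_1 = 3.040000 - (2.792258)/(2.838947) = 2.056446

2.056446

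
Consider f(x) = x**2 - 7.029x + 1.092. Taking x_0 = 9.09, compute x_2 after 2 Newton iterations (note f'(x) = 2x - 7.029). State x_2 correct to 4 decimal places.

x_0 = 9.090000: f = 19.826490, f' = 11.151000 → x_1 = 9.090000 - (19.826490)/(11.151000) = 7.311999
x_1 = 7.311999: f = 3.161288, f' = 7.594998 → x_2 = 7.311999 - (3.161288)/(7.594998) = 6.895766

6.8958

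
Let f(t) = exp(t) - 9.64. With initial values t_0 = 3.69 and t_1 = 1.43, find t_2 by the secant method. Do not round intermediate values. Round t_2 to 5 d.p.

Secant update: t_(k+1) = t_k − f(t_k)·(t_k − t_(k-1))/(f(t_k) − f(t_(k-1))).
f(t_0) = 30.404847, f(t_1) = -5.461301
t_2 = 1.430000 - (-5.461301)·(1.430000 - 3.690000)/(-5.461301 - (30.404847)) = 1.774128; f(t_2) = -3.744863

1.77413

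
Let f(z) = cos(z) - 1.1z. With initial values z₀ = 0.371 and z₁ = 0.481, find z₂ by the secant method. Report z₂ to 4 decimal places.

0.7172

f(z_0) = 0.523865, f(z_1) = 0.357433
z_2 = 0.481000 - (0.357433)·(0.481000 - 0.371000)/(0.357433 - (0.523865)) = 0.717237; f(z_2) = -0.035337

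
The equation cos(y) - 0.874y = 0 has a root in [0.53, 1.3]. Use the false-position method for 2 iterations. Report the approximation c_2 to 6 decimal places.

f(0.530000) = 0.399587, f(1.300000) = -0.868701
step 1: c = 0.772596, f(c) = 0.040852 > 0 → new bracket [0.772596, 1.300000]
step 2: c = 0.796284, f(c) = 0.003415 > 0 → new bracket [0.796284, 1.300000]

0.796284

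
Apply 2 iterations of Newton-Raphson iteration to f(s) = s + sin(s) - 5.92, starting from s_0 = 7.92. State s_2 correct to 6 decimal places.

6.924307

f'(s) = 1 + cos(s)
s_0 = 7.920000: f = 2.997822, f' = 0.934030 → s_1 = 7.920000 - (2.997822)/(0.934030) = 4.710443
s_1 = 4.710443: f = -2.209556, f' = 0.998054 → s_2 = 4.710443 - (-2.209556)/(0.998054) = 6.924307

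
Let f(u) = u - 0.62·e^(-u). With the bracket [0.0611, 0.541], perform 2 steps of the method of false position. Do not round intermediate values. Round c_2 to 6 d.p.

0.411412

False-position update: c = (a·f(b) − b·f(a))/(f(b) − f(a)); replace the endpoint whose sign matches f(c).
f(0.061100) = -0.522152, f(0.541000) = 0.180057
step 1: c = 0.417946, f(c) = 0.009740 > 0 → new bracket [0.061100, 0.417946]
step 2: c = 0.411412, f(c) = 0.000529 > 0 → new bracket [0.061100, 0.411412]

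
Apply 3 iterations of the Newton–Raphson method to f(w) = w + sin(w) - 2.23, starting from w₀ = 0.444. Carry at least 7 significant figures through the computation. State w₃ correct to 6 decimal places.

f'(w) = 1 + cos(w)
w_0 = 0.444000: f = -1.356445, f' = 1.903041 → w_1 = 0.444000 - (-1.356445)/(1.903041) = 1.156778
w_1 = 1.156778: f = -0.157711, f' = 1.402292 → w_2 = 1.156778 - (-0.157711)/(1.402292) = 1.269244
w_2 = 1.269244: f = -0.005879, f' = 1.297003 → w_3 = 1.269244 - (-0.005879)/(1.297003) = 1.273777

1.273777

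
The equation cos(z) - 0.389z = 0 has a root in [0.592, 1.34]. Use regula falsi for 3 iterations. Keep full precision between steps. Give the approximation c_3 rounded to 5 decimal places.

1.11998

f(0.592000) = 0.599538, f(1.340000) = -0.292507
step 1: c = 1.094726, f(c) = 0.032441 > 0 → new bracket [1.094726, 1.340000]
step 2: c = 1.119213, f(c) = 0.001017 > 0 → new bracket [1.119213, 1.340000]
step 3: c = 1.119978, f(c) = 0.000031 > 0 → new bracket [1.119978, 1.340000]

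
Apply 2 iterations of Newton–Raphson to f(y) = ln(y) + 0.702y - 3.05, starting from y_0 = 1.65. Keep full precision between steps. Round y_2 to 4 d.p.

2.8507

f'(y) = 1/y + 0.702
y_0 = 1.650000: f = -1.390925, f' = 1.308061 → y_1 = 1.650000 - (-1.390925)/(1.308061) = 2.713349
y_1 = 2.713349: f = -0.147046, f' = 1.070548 → y_2 = 2.713349 - (-0.147046)/(1.070548) = 2.850704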